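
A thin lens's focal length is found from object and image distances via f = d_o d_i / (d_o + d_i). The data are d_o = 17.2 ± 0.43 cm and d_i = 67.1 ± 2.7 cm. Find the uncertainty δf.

0.295 cm

∂f/∂d_o = (d_i/(d_o+d_i))² = 0.634;  ∂f/∂d_i = (d_o/(d_o+d_i))² = 0.0416
δf = √((∂f/∂d_o · δd_o)² + (∂f/∂d_i · δd_i)²) = √(0.0742 + 0.0126) = 0.295 cm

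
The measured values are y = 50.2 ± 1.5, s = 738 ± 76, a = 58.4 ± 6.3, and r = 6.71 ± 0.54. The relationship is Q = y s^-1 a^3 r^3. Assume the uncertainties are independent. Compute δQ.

Products/powers → add relative errors in quadrature, weighted by exponent:
  (1·δy/y)² = (1×0.0299)² = 0.000893;  (-1·δs/s)² = (-1×0.103)² = 0.0106;  (3·δa/a)² = (3×0.108)² = 0.105;  (3·δr/r)² = (3×0.0805)² = 0.0583
δQ/Q = √(0.175) = 0.418
Q = 4.09e+06, so δQ = 0.418 × 4.09e+06 = 1.71e+06.

1.71e+06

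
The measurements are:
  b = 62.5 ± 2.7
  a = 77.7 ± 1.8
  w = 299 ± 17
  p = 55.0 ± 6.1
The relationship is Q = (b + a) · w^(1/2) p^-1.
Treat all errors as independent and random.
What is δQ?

5.15

Let u = b + a = 140. δu = √(δb² + δa²) = √(7.29 + 3.24) = 3.24, so δu/u = 0.0231.
Q is then a monomial in u, w, p:
δQ/Q = √((δu/u)² + (½·δw/w)² + (-1·δp/p)²) = √(0.000536 + 0.000808 + 0.0123) = 0.117
Q = 44.1, so δQ = 0.117 × 44.1 = 5.15.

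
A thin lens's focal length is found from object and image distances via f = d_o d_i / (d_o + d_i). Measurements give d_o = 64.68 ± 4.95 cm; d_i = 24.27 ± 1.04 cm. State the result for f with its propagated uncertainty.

17.65 ± 0.662 cm

∂f/∂d_o = (d_i/(d_o+d_i))² = 0.0744;  ∂f/∂d_i = (d_o/(d_o+d_i))² = 0.529
δf = √((∂f/∂d_o · δd_o)² + (∂f/∂d_i · δd_i)²) = √(0.136 + 0.302) = 0.662 cm
f = 17.65 cm.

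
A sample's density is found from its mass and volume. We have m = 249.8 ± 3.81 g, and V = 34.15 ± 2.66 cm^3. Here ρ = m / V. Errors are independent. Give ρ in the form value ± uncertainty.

7.315 ± 0.581 g/cm^3

Products/powers → add relative errors in quadrature, weighted by exponent:
  (1·δm/m)² = (1×0.0153)² = 0.000233;  (-1·δV/V)² = (-1×0.0779)² = 0.00607
δρ/ρ = √(0.00630) = 0.0794
ρ = 7.315 g/cm^3, so δρ = 0.0794 × 7.315 = 0.581 g/cm^3.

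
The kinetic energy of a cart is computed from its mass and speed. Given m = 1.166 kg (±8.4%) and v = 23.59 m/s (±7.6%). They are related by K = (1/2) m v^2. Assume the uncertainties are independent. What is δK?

56.3 J

Since K is a product/quotient, work with relative uncertainties:
  (1·δm/m)² = (1×0.0840)² = 0.00706;  (2·δv/v)² = (2×0.0760)² = 0.0231
δK/K = √(0.0302) = 0.174
K = 324.4 J, so δK = 0.174 × 324.4 = 56.3 J.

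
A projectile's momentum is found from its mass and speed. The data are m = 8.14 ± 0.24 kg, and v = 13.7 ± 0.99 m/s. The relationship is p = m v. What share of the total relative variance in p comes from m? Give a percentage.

(δp/p)² = (1·δm/m)² + (1·δv/v)²
  m term: (1×0.0295)² = 0.000869
  v term: (1×0.0723)² = 0.00522
Total = 0.00609. Share from m = 0.000869/0.00609 = 0.143.

14.3%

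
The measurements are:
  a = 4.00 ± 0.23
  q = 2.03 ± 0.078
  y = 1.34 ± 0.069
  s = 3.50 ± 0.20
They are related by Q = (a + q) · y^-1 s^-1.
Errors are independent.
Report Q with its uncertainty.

Let u = a + q = 6.03. δu = √(δa² + δq²) = √(0.0529 + 0.00608) = 0.243, so δu/u = 0.0403.
Q is then a monomial in u, y, s:
δQ/Q = √((δu/u)² + (-1·δy/y)² + (-1·δs/s)²) = √(0.00162 + 0.00265 + 0.00327) = 0.0868
Q = 1.29, so δQ = 0.0868 × 1.29 = 0.112.

1.29 ± 0.112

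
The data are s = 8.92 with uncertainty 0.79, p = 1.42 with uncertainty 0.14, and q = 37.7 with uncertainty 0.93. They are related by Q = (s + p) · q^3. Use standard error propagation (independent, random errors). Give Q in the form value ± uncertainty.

(5.54 ± 0.594) × 10^5

Let u = s + p = 10.3. δu = √(δs² + δp²) = √(0.624 + 0.0196) = 0.802, so δu/u = 0.0776.
Q is then a monomial in u, q:
δQ/Q = √((δu/u)² + (3·δq/q)²) = √(0.00602 + 0.00548) = 0.107
Q = 5.54e+05, so δQ = 0.107 × 5.54e+05 = 59400.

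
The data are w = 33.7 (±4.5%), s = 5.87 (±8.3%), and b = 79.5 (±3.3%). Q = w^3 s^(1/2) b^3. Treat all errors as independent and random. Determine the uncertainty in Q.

8.04e+09

For a monomial Q ∝ w^3, s^(1/2), b^3, fractional errors add in quadrature:
  (3·δw/w)² = (3×0.0450)² = 0.0182;  (½·δs/s)² = (0.5×0.0830)² = 0.00172;  (3·δb/b)² = (3×0.0330)² = 0.00980
δQ/Q = √(0.0297) = 0.172
Q = 4.66e+10, so δQ = 0.172 × 4.66e+10 = 8.04e+09.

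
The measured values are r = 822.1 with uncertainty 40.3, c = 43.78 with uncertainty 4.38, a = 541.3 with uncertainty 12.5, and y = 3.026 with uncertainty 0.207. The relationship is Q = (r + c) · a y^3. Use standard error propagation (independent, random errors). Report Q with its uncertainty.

Let u = r + c = 865.9. δu = √(δr² + δc²) = √(1620 + 19.2) = 40.5, so δu/u = 0.0468.
Q is then a monomial in u, a, y:
δQ/Q = √((δu/u)² + (1·δa/a)² + (3·δy/y)²) = √(0.00219 + 0.000533 + 0.0421) = 0.212
Q = 1.299e+07, so δQ = 0.212 × 1.299e+07 = 2.75e+06.

(1.299 ± 0.275) × 10^7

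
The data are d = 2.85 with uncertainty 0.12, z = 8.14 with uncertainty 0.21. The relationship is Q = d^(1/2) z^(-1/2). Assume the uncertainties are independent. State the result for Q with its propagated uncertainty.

Relative error in a monomial: (δQ/Q)² = Σ (nᵢ · δxᵢ/xᵢ)².
  (½·δd/d)² = (0.5×0.0421)² = 0.000443;  (−½·δz/z)² = (-0.5×0.0258)² = 0.000166
δQ/Q = √(0.000610) = 0.0247
Q = 0.592, so δQ = 0.0247 × 0.592 = 0.0146.

0.592 ± 0.0146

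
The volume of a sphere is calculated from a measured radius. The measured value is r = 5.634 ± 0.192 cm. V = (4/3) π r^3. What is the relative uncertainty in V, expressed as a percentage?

10.2%

V is a product of powers, so relative uncertainties combine in quadrature:
  (3·δr/r)² = (3×0.0341)² = 0.0105
δV/V = √(0.0105) = 0.102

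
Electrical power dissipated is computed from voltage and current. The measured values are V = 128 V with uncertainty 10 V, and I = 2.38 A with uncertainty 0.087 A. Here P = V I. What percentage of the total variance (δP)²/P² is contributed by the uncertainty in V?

(δP/P)² = (1·δV/V)² + (1·δI/I)²
  V term: (1×0.0781)² = 0.00610
  I term: (1×0.0366)² = 0.00134
Total = 0.00744. Share from V = 0.00610/0.00744 = 0.820.

82.0%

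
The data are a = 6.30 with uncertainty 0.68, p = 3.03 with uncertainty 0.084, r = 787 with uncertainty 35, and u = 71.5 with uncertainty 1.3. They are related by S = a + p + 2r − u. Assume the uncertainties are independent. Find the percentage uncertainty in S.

For a sum/difference, combine absolute errors in quadrature:
  (δa)² = 0.462;  (δp)² = 0.00706;  (2·δr)² = 4900;  (δu)² = 1.69
δS = √(4900) = 70.0
S = 1510, so δS/S = 70.0/1510 = 0.0463.

4.63%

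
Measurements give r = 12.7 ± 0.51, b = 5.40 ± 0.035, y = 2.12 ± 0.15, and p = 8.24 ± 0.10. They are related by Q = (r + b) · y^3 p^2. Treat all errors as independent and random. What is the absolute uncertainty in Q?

2520

Let u = r + b = 18.1. δu = √(δr² + δb²) = √(0.260 + 0.00123) = 0.511, so δu/u = 0.0282.
Q is then a monomial in u, y, p:
δQ/Q = √((δu/u)² + (3·δy/y)² + (2·δp/p)²) = √(0.000798 + 0.0451 + 0.000589) = 0.216
Q = 11700, so δQ = 0.216 × 11700 = 2520.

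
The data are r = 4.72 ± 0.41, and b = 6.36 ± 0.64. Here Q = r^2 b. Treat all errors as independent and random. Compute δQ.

28.4

Since Q is a product/quotient, work with relative uncertainties:
  (2·δr/r)² = (2×0.0869)² = 0.0302;  (1·δb/b)² = (1×0.101)² = 0.0101
δQ/Q = √(0.0403) = 0.201
Q = 142, so δQ = 0.201 × 142 = 28.4.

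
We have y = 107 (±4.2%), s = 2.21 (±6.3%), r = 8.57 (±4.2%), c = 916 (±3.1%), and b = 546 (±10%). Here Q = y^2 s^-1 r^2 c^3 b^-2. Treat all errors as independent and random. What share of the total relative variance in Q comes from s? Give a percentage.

5.95%

(δQ/Q)² = (2·δy/y)² + (-1·δs/s)² + (2·δr/r)² + (3·δc/c)² + (-2·δb/b)²
  y term: (2×0.0420)² = 0.00706
  s term: (-1×0.0630)² = 0.00397
  r term: (2×0.0420)² = 0.00706
  c term: (3×0.0310)² = 0.00865
  b term: (-2×0.100)² = 0.0400
Total = 0.0667. Share from s = 0.00397/0.0667 = 0.0595.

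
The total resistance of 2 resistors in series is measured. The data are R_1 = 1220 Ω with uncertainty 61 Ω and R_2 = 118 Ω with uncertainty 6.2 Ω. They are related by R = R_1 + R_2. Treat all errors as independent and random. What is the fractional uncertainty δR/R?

0.0458

Each term contributes (cᵢ δxᵢ)² to (δR)²:
  (δR_1)² = 3720;  (δR_2)² = 38.4
δR = √(3760) = 61.3 Ω
R = 1340 Ω, so δR/R = 61.3/1340 = 0.0458.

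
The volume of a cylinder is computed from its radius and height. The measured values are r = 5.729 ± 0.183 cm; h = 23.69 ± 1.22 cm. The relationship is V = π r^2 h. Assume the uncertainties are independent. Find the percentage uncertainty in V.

8.21%

V is a product of powers, so relative uncertainties combine in quadrature:
  (2·δr/r)² = (2×0.0319)² = 0.00408;  (1·δh/h)² = (1×0.0515)² = 0.00265
δV/V = √(0.00673) = 0.0821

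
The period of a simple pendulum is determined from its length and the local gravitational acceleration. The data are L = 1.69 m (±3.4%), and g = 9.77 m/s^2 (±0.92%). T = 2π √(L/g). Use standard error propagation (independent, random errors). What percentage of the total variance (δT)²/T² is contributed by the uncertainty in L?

(δT/T)² = (½·δL/L)² + (−½·δg/g)²
  L term: (0.5×0.0340)² = 0.000289
  g term: (-0.5×0.00920)² = 2.12e-05
Total = 0.000310. Share from L = 0.000289/0.000310 = 0.932.

93.2%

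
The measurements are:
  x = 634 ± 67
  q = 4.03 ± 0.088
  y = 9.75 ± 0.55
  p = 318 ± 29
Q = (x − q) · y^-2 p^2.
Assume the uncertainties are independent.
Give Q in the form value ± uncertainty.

Let u = x − q = 630. δu = √(δx² + δq²) = √(4490 + 0.00774) = 67.0, so δu/u = 0.106.
Q is then a monomial in u, y, p:
δQ/Q = √((δu/u)² + (-2·δy/y)² + (2·δp/p)²) = √(0.0113 + 0.0127 + 0.0333) = 0.239
Q = 6.7e+05, so δQ = 0.239 × 6.7e+05 = 1.6e+05.

(6.70 ± 1.60) × 10^5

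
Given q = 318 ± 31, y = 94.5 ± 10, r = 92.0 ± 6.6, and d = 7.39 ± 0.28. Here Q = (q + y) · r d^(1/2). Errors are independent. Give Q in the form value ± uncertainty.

(1.03 ± 0.112) × 10^5

Let u = q + y = 412. δu = √(δq² + δy²) = √(961 + 100) = 32.6, so δu/u = 0.0790.
Q is then a monomial in u, r, d:
δQ/Q = √((δu/u)² + (1·δr/r)² + (½·δd/d)²) = √(0.00624 + 0.00515 + 0.000359) = 0.108
Q = 1.03e+05, so δQ = 0.108 × 1.03e+05 = 11200.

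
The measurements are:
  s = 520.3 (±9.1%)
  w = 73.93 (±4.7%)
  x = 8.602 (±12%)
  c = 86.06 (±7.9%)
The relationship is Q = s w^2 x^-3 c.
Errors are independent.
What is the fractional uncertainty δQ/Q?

0.391

Relative error in a monomial: (δQ/Q)² = Σ (nᵢ · δxᵢ/xᵢ)².
  (1·δs/s)² = (1×0.0910)² = 0.00828;  (2·δw/w)² = (2×0.0470)² = 0.00884;  (-3·δx/x)² = (-3×0.120)² = 0.130;  (1·δc/c)² = (1×0.0790)² = 0.00624
δQ/Q = √(0.153) = 0.391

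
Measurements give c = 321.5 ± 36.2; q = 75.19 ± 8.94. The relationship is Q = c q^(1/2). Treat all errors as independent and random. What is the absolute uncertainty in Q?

355

For a monomial Q ∝ c, q^(1/2), fractional errors add in quadrature:
  (1·δc/c)² = (1×0.113)² = 0.0127;  (½·δq/q)² = (0.5×0.119)² = 0.00353
δQ/Q = √(0.0162) = 0.127
Q = 2788, so δQ = 0.127 × 2788 = 355.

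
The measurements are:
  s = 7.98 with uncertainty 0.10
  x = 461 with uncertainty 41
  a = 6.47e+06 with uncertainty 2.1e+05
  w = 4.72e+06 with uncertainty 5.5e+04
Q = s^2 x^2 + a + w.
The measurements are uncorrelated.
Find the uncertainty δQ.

2.44e+06

Let p = s^2·x^2 = 1.35e+07. δp/p = √((2·δs/s)² + (2·δx/x)²) = √(0.000628 + 0.0316) = 0.180, so δp = 2.43e+06.
Q = p + a + w: δQ = √(δp² + δa² + δw²) = √(5.91e+12 + 4.41e+10 + 3.02e+09) = 2.44e+06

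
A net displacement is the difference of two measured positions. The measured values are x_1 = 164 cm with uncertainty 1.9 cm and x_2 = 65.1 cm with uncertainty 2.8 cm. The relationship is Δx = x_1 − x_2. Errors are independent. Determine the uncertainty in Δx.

3.38 cm

Sums and differences: (δΔx)² = Σ (cᵢ δxᵢ)².
  (δx_1)² = 3.61;  (δx_2)² = 7.84
δΔx = √(11.4) = 3.38 cm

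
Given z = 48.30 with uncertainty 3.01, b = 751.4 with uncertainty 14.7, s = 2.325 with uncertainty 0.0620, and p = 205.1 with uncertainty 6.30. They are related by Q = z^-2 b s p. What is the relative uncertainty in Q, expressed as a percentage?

Each factor contributes (exponent × relative error)² to (δQ/Q)²:
  (-2·δz/z)² = (-2×0.0623)² = 0.0155;  (1·δb/b)² = (1×0.0196)² = 0.000383;  (1·δs/s)² = (1×0.0267)² = 0.000711;  (1·δp/p)² = (1×0.0307)² = 0.000944
δQ/Q = √(0.0176) = 0.133

13.3%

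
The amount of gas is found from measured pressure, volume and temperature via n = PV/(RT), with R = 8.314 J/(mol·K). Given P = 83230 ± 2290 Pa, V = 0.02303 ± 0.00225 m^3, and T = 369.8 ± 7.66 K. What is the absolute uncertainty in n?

Relative error in a monomial: (δn/n)² = Σ (nᵢ · δxᵢ/xᵢ)².
  (1·δP/P)² = (1×0.0275)² = 0.000757;  (1·δV/V)² = (1×0.0977)² = 0.00955;  (-1·δT/T)² = (-1×0.0207)² = 0.000429
δn/n = √(0.0107) = 0.104
n = 0.6234 mol, so δn = 0.104 × 0.6234 = 0.0646 mol.

0.0646 mol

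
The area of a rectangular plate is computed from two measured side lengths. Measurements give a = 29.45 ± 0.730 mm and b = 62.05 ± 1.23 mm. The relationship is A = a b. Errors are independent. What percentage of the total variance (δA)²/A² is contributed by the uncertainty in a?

61.0%

(δA/A)² = (1·δa/a)² + (1·δb/b)²
  a term: (1×0.0248)² = 0.000614
  b term: (1×0.0198)² = 0.000393
Total = 0.00101. Share from a = 0.000614/0.00101 = 0.610.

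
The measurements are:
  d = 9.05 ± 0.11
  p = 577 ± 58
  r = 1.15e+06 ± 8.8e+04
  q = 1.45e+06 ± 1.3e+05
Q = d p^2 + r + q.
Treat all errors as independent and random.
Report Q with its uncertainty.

(5.61 ± 0.627) × 10^6

Let w = d·p^2 = 3.01e+06. δw/w = √((1·δd/d)² + (2·δp/p)²) = √(0.000148 + 0.0404) = 0.201, so δw = 6.07e+05.
Q = w + r + q: δQ = √(δw² + δr² + δq²) = √(3.68e+11 + 7.74e+09 + 1.69e+10) = 6.27e+05
Q = 5.61e+06.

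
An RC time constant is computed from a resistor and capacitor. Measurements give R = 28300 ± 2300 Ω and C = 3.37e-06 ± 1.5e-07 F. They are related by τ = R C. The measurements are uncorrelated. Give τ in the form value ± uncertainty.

0.0954 ± 0.00884 s

Relative error in a monomial: (δτ/τ)² = Σ (nᵢ · δxᵢ/xᵢ)².
  (1·δR/R)² = (1×0.0813)² = 0.00661;  (1·δC/C)² = (1×0.0445)² = 0.00198
δτ/τ = √(0.00859) = 0.0927
τ = 0.0954 s, so δτ = 0.0927 × 0.0954 = 0.00884 s.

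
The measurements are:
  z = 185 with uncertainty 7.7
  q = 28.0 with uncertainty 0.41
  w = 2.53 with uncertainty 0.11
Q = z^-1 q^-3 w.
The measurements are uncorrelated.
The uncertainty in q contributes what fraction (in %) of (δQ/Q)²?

(δQ/Q)² = (-1·δz/z)² + (-3·δq/q)² + (1·δw/w)²
  z term: (-1×0.0416)² = 0.00173
  q term: (-3×0.0146)² = 0.00193
  w term: (1×0.0435)² = 0.00189
Total = 0.00555. Share from q = 0.00193/0.00555 = 0.348.

34.8%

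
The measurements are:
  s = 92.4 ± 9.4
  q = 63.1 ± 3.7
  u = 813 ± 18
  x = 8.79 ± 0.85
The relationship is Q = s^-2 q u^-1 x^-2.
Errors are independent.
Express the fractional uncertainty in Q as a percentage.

Relative error in a monomial: (δQ/Q)² = Σ (nᵢ · δxᵢ/xᵢ)².
  (-2·δs/s)² = (-2×0.102)² = 0.0414;  (1·δq/q)² = (1×0.0586)² = 0.00344;  (-1·δu/u)² = (-1×0.0221)² = 0.000490;  (-2·δx/x)² = (-2×0.0967)² = 0.0374
δQ/Q = √(0.0827) = 0.288

28.8%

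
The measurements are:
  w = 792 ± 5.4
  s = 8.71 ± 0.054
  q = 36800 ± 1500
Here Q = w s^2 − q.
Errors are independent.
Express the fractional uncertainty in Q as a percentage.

Let p = w·s^2 = 60100. δp/p = √((1·δw/w)² + (2·δs/s)²) = √(4.65e-05 + 0.000154) = 0.0142, so δp = 850.
Q = p − q: δQ = √(δp² + δq²) = √(7.23e+05 + 2.25e+06) = 1720
Q = 23300, so δQ/Q = 1720/23300 = 0.0740.

7.40%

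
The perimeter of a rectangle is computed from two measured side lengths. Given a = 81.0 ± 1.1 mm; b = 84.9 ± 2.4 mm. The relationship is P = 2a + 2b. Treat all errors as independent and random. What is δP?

P is a linear combination, so absolute uncertainties add in quadrature:
  (2·δa)² = 4.84;  (2·δb)² = 23.0
δP = √(27.9) = 5.28 mm

5.28 mm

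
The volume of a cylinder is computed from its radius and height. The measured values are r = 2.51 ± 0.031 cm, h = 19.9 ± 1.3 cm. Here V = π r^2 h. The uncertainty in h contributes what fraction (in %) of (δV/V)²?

87.5%

(δV/V)² = (2·δr/r)² + (1·δh/h)²
  r term: (2×0.0124)² = 0.000610
  h term: (1×0.0653)² = 0.00427
Total = 0.00488. Share from h = 0.00427/0.00488 = 0.875.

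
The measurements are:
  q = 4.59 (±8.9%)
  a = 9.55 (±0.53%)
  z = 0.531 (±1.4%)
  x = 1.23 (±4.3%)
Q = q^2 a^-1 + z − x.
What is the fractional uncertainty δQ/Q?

Let p = q^2·a^-1 = 2.21. δp/p = √((2·δq/q)² + (-1·δa/a)²) = √(0.0317 + 2.81e-05) = 0.178, so δp = 0.393.
Q = p + z − x: δQ = √(δp² + δz² + δx²) = √(0.154 + 5.53e-05 + 0.00280) = 0.396
Q = 1.51, so δQ/Q = 0.396/1.51 = 0.263.

0.263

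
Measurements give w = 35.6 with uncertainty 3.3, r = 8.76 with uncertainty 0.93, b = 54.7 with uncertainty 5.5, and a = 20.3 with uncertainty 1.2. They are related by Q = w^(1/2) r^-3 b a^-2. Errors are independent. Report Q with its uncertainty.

Since Q is a product/quotient, work with relative uncertainties:
  (½·δw/w)² = (0.5×0.0927)² = 0.00215;  (-3·δr/r)² = (-3×0.106)² = 0.101;  (1·δb/b)² = (1×0.101)² = 0.0101;  (-2·δa/a)² = (-2×0.0591)² = 0.0140
δQ/Q = √(0.128) = 0.357
Q = 0.00118, so δQ = 0.357 × 0.00118 = 0.000421.

0.00118 ± 0.000421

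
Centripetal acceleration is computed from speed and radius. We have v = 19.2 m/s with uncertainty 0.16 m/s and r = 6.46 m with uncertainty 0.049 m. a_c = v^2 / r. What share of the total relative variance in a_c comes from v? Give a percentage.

(δa_c/a_c)² = (2·δv/v)² + (-1·δr/r)²
  v term: (2×0.00833)² = 0.000278
  r term: (-1×0.00759)² = 5.75e-05
Total = 0.000335. Share from v = 0.000278/0.000335 = 0.828.

82.8%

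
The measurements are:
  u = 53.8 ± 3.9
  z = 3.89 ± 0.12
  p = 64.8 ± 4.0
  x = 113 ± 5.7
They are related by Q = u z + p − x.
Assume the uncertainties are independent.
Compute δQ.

17.9

Let w = u·z = 209. δw/w = √((1·δu/u)² + (1·δz/z)²) = √(0.00525 + 0.000952) = 0.0788, so δw = 16.5.
Q = w + p − x: δQ = √(δw² + δp² + δx²) = √(272 + 16.0 + 32.5) = 17.9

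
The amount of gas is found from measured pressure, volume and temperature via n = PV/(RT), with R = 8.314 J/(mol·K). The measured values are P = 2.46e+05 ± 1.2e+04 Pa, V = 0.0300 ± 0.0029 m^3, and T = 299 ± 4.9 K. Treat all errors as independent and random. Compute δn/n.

0.110

Relative error in a monomial: (δn/n)² = Σ (nᵢ · δxᵢ/xᵢ)².
  (1·δP/P)² = (1×0.0488)² = 0.00238;  (1·δV/V)² = (1×0.0967)² = 0.00934;  (-1·δT/T)² = (-1×0.0164)² = 0.000269
δn/n = √(0.0120) = 0.110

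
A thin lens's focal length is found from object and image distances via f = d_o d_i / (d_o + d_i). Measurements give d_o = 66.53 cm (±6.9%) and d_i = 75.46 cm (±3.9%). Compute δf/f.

∂f/∂d_o = (d_i/(d_o+d_i))² = 0.282;  ∂f/∂d_i = (d_o/(d_o+d_i))² = 0.220
δf = √((∂f/∂d_o · δd_o)² + (∂f/∂d_i · δd_i)²) = √(1.68 + 0.417) = 1.45 cm
f = 35.36 cm, so δf/f = 1.45/35.36 = 0.0410.

0.0410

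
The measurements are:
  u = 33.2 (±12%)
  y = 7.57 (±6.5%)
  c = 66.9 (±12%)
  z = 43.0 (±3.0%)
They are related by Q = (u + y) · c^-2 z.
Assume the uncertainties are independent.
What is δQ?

0.102

Let w = u + y = 40.8. δw = √(δu² + δy²) = √(15.9 + 0.242) = 4.01, so δw/w = 0.0985.
Q is then a monomial in w, c, z:
δQ/Q = √((δw/w)² + (-2·δc/c)² + (1·δz/z)²) = √(0.00969 + 0.0576 + 0.000900) = 0.261
Q = 0.392, so δQ = 0.261 × 0.392 = 0.102.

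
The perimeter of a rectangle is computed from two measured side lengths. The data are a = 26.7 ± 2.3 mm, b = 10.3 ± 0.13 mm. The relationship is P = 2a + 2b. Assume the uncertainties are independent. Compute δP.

Each term contributes (cᵢ δxᵢ)² to (δP)²:
  (2·δa)² = 21.2;  (2·δb)² = 0.0676
δP = √(21.2) = 4.61 mm

4.61 mm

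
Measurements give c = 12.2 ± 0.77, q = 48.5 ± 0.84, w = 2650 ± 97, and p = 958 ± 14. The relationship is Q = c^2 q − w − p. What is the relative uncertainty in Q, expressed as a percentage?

Let h = c^2·q = 7220. δh/h = √((2·δc/c)² + (1·δq/q)²) = √(0.0159 + 0.000300) = 0.127, so δh = 920.
Q = h − w − p: δQ = √(δh² + δw² + δp²) = √(8.46e+05 + 9410 + 196) = 925
Q = 3610, so δQ/Q = 925/3610 = 0.256.

25.6%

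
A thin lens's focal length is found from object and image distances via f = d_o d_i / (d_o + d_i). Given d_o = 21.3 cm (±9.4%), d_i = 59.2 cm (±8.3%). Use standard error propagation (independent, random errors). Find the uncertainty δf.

∂f/∂d_o = (d_i/(d_o+d_i))² = 0.541;  ∂f/∂d_i = (d_o/(d_o+d_i))² = 0.0700
δf = √((∂f/∂d_o · δd_o)² + (∂f/∂d_i · δd_i)²) = √(1.17 + 0.118) = 1.14 cm

1.14 cm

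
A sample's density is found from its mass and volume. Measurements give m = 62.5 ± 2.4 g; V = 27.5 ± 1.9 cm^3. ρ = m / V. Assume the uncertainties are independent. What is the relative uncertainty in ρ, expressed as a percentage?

ρ is a product of powers, so relative uncertainties combine in quadrature:
  (1·δm/m)² = (1×0.0384)² = 0.00147;  (-1·δV/V)² = (-1×0.0691)² = 0.00477
δρ/ρ = √(0.00625) = 0.0790

7.90%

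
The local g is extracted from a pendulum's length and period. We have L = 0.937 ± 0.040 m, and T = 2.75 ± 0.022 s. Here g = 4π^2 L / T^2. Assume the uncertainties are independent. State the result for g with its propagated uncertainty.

4.89 ± 0.223 m/s^2

Each factor contributes (exponent × relative error)² to (δg/g)²:
  (1·δL/L)² = (1×0.0427)² = 0.00182;  (-2·δT/T)² = (-2×0.00800)² = 0.000256
δg/g = √(0.00208) = 0.0456
g = 4.89 m/s^2, so δg = 0.0456 × 4.89 = 0.223 m/s^2.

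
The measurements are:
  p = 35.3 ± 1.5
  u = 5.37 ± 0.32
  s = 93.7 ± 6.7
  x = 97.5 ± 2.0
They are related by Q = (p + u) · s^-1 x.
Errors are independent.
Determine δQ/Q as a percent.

Let w = p + u = 40.7. δw = √(δp² + δu²) = √(2.25 + 0.102) = 1.53, so δw/w = 0.0377.
Q is then a monomial in w, s, x:
δQ/Q = √((δw/w)² + (-1·δs/s)² + (1·δx/x)²) = √(0.00142 + 0.00511 + 0.000421) = 0.0834

8.34%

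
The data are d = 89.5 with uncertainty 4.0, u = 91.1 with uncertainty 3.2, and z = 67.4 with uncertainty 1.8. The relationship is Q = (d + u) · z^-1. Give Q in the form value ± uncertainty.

2.68 ± 0.104

Let w = d + u = 181. δw = √(δd² + δu²) = √(16.0 + 10.2) = 5.12, so δw/w = 0.0284.
Q is then a monomial in w, z:
δQ/Q = √((δw/w)² + (-1·δz/z)²) = √(0.000805 + 0.000713) = 0.0390
Q = 2.68, so δQ = 0.0390 × 2.68 = 0.104.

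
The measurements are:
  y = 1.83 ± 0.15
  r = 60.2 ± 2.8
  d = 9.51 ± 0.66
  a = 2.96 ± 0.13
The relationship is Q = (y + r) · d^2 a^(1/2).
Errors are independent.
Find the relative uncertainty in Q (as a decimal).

0.148

Let u = y + r = 62.0. δu = √(δy² + δr²) = √(0.0225 + 7.84) = 2.80, so δu/u = 0.0452.
Q is then a monomial in u, d, a:
δQ/Q = √((δu/u)² + (2·δd/d)² + (½·δa/a)²) = √(0.00204 + 0.0193 + 0.000482) = 0.148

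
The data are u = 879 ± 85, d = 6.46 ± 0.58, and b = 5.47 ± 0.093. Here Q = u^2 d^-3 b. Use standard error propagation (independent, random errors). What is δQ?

Relative error in a monomial: (δQ/Q)² = Σ (nᵢ · δxᵢ/xᵢ)².
  (2·δu/u)² = (2×0.0967)² = 0.0374;  (-3·δd/d)² = (-3×0.0898)² = 0.0725;  (1·δb/b)² = (1×0.0170)² = 0.000289
δQ/Q = √(0.110) = 0.332
Q = 15700, so δQ = 0.332 × 15700 = 5210.

5210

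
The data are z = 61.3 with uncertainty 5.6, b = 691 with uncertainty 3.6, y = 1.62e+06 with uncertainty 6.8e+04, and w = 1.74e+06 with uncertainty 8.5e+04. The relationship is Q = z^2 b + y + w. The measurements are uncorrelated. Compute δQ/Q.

0.0817

Let p = z^2·b = 2.6e+06. δp/p = √((2·δz/z)² + (1·δb/b)²) = √(0.0334 + 2.71e-05) = 0.183, so δp = 4.75e+05.
Q = p + y + w: δQ = √(δp² + δy² + δw²) = √(2.25e+11 + 4.62e+09 + 7.22e+09) = 4.87e+05
Q = 5.96e+06, so δQ/Q = 4.87e+05/5.96e+06 = 0.0817.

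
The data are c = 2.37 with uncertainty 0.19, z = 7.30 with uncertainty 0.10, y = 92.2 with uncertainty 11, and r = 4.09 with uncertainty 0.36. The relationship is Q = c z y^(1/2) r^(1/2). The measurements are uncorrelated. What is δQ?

For a monomial Q ∝ c, z, y^(1/2), r^(1/2), fractional errors add in quadrature:
  (1·δc/c)² = (1×0.0802)² = 0.00643;  (1·δz/z)² = (1×0.0137)² = 0.000188;  (½·δy/y)² = (0.5×0.119)² = 0.00356;  (½·δr/r)² = (0.5×0.0880)² = 0.00194
δQ/Q = √(0.0121) = 0.110
Q = 336, so δQ = 0.110 × 336 = 37.0.

37.0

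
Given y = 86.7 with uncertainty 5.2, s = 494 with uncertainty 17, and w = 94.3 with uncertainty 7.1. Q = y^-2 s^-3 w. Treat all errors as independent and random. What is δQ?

Q is a product of powers, so relative uncertainties combine in quadrature:
  (-2·δy/y)² = (-2×0.0600)² = 0.0144;  (-3·δs/s)² = (-3×0.0344)² = 0.0107;  (1·δw/w)² = (1×0.0753)² = 0.00567
δQ/Q = √(0.0307) = 0.175
Q = 1.04e-10, so δQ = 0.175 × 1.04e-10 = 1.82e-11.

1.82e-11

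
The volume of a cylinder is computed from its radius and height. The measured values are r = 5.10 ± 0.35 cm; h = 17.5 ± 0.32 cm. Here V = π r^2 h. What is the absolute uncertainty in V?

For a monomial V ∝ r^2, h, fractional errors add in quadrature:
  (2·δr/r)² = (2×0.0686)² = 0.0188;  (1·δh/h)² = (1×0.0183)² = 0.000334
δV/V = √(0.0192) = 0.138
V = 1430 cm^3, so δV = 0.138 × 1430 = 198 cm^3.

198 cm^3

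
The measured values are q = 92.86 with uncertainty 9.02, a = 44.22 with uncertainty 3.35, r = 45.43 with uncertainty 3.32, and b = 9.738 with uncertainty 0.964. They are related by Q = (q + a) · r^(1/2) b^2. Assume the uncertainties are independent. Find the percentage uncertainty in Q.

Let u = q + a = 137.1. δu = √(δq² + δa²) = √(81.4 + 11.2) = 9.62, so δu/u = 0.0702.
Q is then a monomial in u, r, b:
δQ/Q = √((δu/u)² + (½·δr/r)² + (2·δb/b)²) = √(0.00493 + 0.00134 + 0.0392) = 0.213

21.3%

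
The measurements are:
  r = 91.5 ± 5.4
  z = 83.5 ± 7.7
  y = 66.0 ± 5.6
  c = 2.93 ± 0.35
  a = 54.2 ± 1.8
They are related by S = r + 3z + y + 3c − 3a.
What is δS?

25.0

Each term contributes (cᵢ δxᵢ)² to (δS)²:
  (δr)² = 29.2;  (3·δz)² = 534;  (δy)² = 31.4;  (3·δc)² = 1.10;  (3·δa)² = 29.2
δS = √(624) = 25.0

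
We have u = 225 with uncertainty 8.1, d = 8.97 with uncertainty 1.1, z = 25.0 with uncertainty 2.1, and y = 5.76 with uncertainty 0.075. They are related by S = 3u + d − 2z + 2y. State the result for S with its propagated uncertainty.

Absolute uncertainties add in quadrature for a linear combination:
  (3·δu)² = 590;  (δd)² = 1.21;  (2·δz)² = 17.6;  (2·δy)² = 0.0225
δS = √(609) = 24.7
S = 645.

645 ± 24.7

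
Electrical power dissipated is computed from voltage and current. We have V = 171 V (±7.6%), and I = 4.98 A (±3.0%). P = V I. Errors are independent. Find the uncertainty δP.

69.6 W

Relative error in a monomial: (δP/P)² = Σ (nᵢ · δxᵢ/xᵢ)².
  (1·δV/V)² = (1×0.0760)² = 0.00578;  (1·δI/I)² = (1×0.0300)² = 0.000900
δP/P = √(0.00668) = 0.0817
P = 852 W, so δP = 0.0817 × 852 = 69.6 W.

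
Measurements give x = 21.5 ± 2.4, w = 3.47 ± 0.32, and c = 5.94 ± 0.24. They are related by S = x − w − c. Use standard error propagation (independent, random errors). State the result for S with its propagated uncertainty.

For a sum/difference, combine absolute errors in quadrature:
  (δx)² = 5.76;  (δw)² = 0.102;  (δc)² = 0.0576
δS = √(5.92) = 2.43
S = 12.1.

12.1 ± 2.43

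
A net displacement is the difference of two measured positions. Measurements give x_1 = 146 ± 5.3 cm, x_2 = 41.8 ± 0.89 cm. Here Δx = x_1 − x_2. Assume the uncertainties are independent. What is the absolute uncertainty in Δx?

Each term contributes (cᵢ δxᵢ)² to (δΔx)²:
  (δx_1)² = 28.1;  (δx_2)² = 0.792
δΔx = √(28.9) = 5.37 cm

5.37 cm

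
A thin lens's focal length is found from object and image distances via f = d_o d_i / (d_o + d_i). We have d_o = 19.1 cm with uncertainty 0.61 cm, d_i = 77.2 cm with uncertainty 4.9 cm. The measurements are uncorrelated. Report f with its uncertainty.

15.3 ± 0.437 cm

∂f/∂d_o = (d_i/(d_o+d_i))² = 0.643;  ∂f/∂d_i = (d_o/(d_o+d_i))² = 0.0393
δf = √((∂f/∂d_o · δd_o)² + (∂f/∂d_i · δd_i)²) = √(0.154 + 0.0372) = 0.437 cm
f = 15.3 cm.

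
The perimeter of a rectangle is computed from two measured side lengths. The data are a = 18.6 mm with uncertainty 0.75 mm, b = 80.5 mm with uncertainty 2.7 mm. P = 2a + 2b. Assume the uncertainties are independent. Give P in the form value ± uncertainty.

198 ± 5.60 mm

Sums and differences: (δP)² = Σ (cᵢ δxᵢ)².
  (2·δa)² = 2.25;  (2·δb)² = 29.2
δP = √(31.4) = 5.60 mm
P = 198 mm.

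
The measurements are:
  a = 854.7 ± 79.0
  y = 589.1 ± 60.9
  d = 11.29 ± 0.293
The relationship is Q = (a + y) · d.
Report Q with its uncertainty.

Let u = a + y = 1444. δu = √(δa² + δy²) = √(6240 + 3710) = 99.7, so δu/u = 0.0691.
Q is then a monomial in u, d:
δQ/Q = √((δu/u)² + (1·δd/d)²) = √(0.00477 + 0.000674) = 0.0738
Q = 16300, so δQ = 0.0738 × 16300 = 1200.

16300 ± 1200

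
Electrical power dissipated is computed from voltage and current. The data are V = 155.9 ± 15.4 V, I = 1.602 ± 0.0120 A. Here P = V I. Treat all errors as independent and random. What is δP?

24.7 W

For a monomial P ∝ V, I, fractional errors add in quadrature:
  (1·δV/V)² = (1×0.0988)² = 0.00976;  (1·δI/I)² = (1×0.00749)² = 5.61e-05
δP/P = √(0.00981) = 0.0991
P = 249.8 W, so δP = 0.0991 × 249.8 = 24.7 W.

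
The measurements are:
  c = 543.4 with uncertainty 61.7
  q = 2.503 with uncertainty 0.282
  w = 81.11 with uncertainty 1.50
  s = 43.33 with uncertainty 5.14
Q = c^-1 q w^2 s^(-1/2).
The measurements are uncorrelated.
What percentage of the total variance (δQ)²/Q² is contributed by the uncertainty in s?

11.5%

(δQ/Q)² = (-1·δc/c)² + (1·δq/q)² + (2·δw/w)² + (−½·δs/s)²
  c term: (-1×0.114)² = 0.0129
  q term: (1×0.113)² = 0.0127
  w term: (2×0.0185)² = 0.00137
  s term: (-0.5×0.119)² = 0.00352
Total = 0.0305. Share from s = 0.00352/0.0305 = 0.115.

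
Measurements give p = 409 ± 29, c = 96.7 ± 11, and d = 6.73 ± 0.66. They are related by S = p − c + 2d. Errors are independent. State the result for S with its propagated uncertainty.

S is a linear combination, so absolute uncertainties add in quadrature:
  (δp)² = 841;  (δc)² = 121;  (2·δd)² = 1.74
δS = √(964) = 31.0
S = 326.

326 ± 31.0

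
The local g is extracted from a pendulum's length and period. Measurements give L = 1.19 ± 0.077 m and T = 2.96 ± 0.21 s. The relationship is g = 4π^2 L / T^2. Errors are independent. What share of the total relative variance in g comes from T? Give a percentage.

(δg/g)² = (1·δL/L)² + (-2·δT/T)²
  L term: (1×0.0647)² = 0.00419
  T term: (-2×0.0709)² = 0.0201
Total = 0.0243. Share from T = 0.0201/0.0243 = 0.828.

82.8%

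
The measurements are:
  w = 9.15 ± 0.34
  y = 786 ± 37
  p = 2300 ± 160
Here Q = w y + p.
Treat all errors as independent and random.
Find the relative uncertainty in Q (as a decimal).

0.0485

Let h = w·y = 7190. δh/h = √((1·δw/w)² + (1·δy/y)²) = √(0.00138 + 0.00222) = 0.0600, so δh = 431.
Q = h + p: δQ = √(δh² + δp²) = √(1.86e+05 + 25600) = 460
Q = 9490, so δQ/Q = 460/9490 = 0.0485.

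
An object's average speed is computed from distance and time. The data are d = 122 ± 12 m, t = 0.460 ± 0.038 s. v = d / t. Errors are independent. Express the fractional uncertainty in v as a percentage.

Relative error in a monomial: (δv/v)² = Σ (nᵢ · δxᵢ/xᵢ)².
  (1·δd/d)² = (1×0.0984)² = 0.00967;  (-1·δt/t)² = (-1×0.0826)² = 0.00682
δv/v = √(0.0165) = 0.128

12.8%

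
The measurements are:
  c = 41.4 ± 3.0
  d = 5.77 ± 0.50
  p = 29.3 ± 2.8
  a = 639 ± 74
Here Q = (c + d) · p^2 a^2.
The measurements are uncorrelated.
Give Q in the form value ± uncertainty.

(1.65 ± 0.508) × 10^10

Let u = c + d = 47.2. δu = √(δc² + δd²) = √(9.00 + 0.250) = 3.04, so δu/u = 0.0645.
Q is then a monomial in u, p, a:
δQ/Q = √((δu/u)² + (2·δp/p)² + (2·δa/a)²) = √(0.00416 + 0.0365 + 0.0536) = 0.307
Q = 1.65e+10, so δQ = 0.307 × 1.65e+10 = 5.08e+09.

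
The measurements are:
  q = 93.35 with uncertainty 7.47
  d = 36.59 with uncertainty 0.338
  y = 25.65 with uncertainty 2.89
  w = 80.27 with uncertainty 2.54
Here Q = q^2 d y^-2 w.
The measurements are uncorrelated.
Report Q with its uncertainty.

Products/powers → add relative errors in quadrature, weighted by exponent:
  (2·δq/q)² = (2×0.0800)² = 0.0256;  (1·δd/d)² = (1×0.00924)² = 8.53e-05;  (-2·δy/y)² = (-2×0.113)² = 0.0508;  (1·δw/w)² = (1×0.0316)² = 0.00100
δQ/Q = √(0.0775) = 0.278
Q = 38900, so δQ = 0.278 × 38900 = 10800.

38900 ± 10800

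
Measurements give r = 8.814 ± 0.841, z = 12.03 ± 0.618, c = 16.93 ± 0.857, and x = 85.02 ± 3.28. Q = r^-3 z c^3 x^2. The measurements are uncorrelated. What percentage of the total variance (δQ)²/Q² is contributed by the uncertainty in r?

72.1%

(δQ/Q)² = (-3·δr/r)² + (1·δz/z)² + (3·δc/c)² + (2·δx/x)²
  r term: (-3×0.0954)² = 0.0819
  z term: (1×0.0514)² = 0.00264
  c term: (3×0.0506)² = 0.0231
  x term: (2×0.0386)² = 0.00595
Total = 0.114. Share from r = 0.0819/0.114 = 0.721.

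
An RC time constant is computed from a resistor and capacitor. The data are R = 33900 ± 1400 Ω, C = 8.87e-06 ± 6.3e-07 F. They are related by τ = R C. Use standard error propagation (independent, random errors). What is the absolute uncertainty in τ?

Since τ is a product/quotient, work with relative uncertainties:
  (1·δR/R)² = (1×0.0413)² = 0.00171;  (1·δC/C)² = (1×0.0710)² = 0.00504
δτ/τ = √(0.00675) = 0.0822
τ = 0.301 s, so δτ = 0.0822 × 0.301 = 0.0247 s.

0.0247 s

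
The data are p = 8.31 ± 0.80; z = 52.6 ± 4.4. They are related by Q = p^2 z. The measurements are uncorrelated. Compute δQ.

763

Relative error in a monomial: (δQ/Q)² = Σ (nᵢ · δxᵢ/xᵢ)².
  (2·δp/p)² = (2×0.0963)² = 0.0371;  (1·δz/z)² = (1×0.0837)² = 0.00700
δQ/Q = √(0.0441) = 0.210
Q = 3630, so δQ = 0.210 × 3630 = 763.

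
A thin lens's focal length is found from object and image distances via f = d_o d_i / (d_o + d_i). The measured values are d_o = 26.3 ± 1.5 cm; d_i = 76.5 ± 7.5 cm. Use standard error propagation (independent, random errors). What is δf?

∂f/∂d_o = (d_i/(d_o+d_i))² = 0.554;  ∂f/∂d_i = (d_o/(d_o+d_i))² = 0.0655
δf = √((∂f/∂d_o · δd_o)² + (∂f/∂d_i · δd_i)²) = √(0.690 + 0.241) = 0.965 cm

0.965 cm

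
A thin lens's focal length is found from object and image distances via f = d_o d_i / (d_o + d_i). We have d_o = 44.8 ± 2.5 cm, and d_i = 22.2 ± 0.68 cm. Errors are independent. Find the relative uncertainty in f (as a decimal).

∂f/∂d_o = (d_i/(d_o+d_i))² = 0.110;  ∂f/∂d_i = (d_o/(d_o+d_i))² = 0.447
δf = √((∂f/∂d_o · δd_o)² + (∂f/∂d_i · δd_i)²) = √(0.0753 + 0.0924) = 0.410 cm
f = 14.8 cm, so δf/f = 0.410/14.8 = 0.0276.

0.0276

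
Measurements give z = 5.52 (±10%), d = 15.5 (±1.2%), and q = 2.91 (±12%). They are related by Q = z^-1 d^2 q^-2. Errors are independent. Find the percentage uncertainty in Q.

For a monomial Q ∝ z^-1, d^2, q^-2, fractional errors add in quadrature:
  (-1·δz/z)² = (-1×0.100)² = 0.0100;  (2·δd/d)² = (2×0.0120)² = 0.000576;  (-2·δq/q)² = (-2×0.120)² = 0.0576
δQ/Q = √(0.0682) = 0.261

26.1%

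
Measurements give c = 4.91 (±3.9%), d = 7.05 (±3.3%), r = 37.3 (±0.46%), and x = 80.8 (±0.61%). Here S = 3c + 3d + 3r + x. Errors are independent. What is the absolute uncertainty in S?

Each term contributes (cᵢ δxᵢ)² to (δS)²:
  (3·δc)² = 0.330;  (3·δd)² = 0.487;  (3·δr)² = 0.265;  (δx)² = 0.243
δS = √(1.33) = 1.15

1.15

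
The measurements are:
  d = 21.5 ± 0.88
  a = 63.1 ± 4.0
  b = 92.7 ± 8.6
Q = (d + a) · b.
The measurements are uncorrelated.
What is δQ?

821

Let u = d + a = 84.6. δu = √(δd² + δa²) = √(0.774 + 16.0) = 4.10, so δu/u = 0.0484.
Q is then a monomial in u, b:
δQ/Q = √((δu/u)² + (1·δb/b)²) = √(0.00234 + 0.00861) = 0.105
Q = 7840, so δQ = 0.105 × 7840 = 821.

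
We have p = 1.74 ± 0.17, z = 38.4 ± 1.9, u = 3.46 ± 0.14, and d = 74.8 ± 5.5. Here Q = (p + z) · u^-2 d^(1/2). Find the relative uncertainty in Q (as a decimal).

Let w = p + z = 40.1. δw = √(δp² + δz²) = √(0.0289 + 3.61) = 1.91, so δw/w = 0.0475.
Q is then a monomial in w, u, d:
δQ/Q = √((δw/w)² + (-2·δu/u)² + (½·δd/d)²) = √(0.00226 + 0.00655 + 0.00135) = 0.101

0.101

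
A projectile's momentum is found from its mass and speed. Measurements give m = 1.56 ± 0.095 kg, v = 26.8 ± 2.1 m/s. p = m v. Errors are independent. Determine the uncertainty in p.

4.15 kg·m/s

Relative error in a monomial: (δp/p)² = Σ (nᵢ · δxᵢ/xᵢ)².
  (1·δm/m)² = (1×0.0609)² = 0.00371;  (1·δv/v)² = (1×0.0784)² = 0.00614
δp/p = √(0.00985) = 0.0992
p = 41.8 kg·m/s, so δp = 0.0992 × 41.8 = 4.15 kg·m/s.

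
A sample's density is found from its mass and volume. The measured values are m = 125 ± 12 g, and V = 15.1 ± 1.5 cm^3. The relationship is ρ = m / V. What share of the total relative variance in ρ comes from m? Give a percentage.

(δρ/ρ)² = (1·δm/m)² + (-1·δV/V)²
  m term: (1×0.0960)² = 0.00922
  V term: (-1×0.0993)² = 0.00987
Total = 0.0191. Share from m = 0.00922/0.0191 = 0.483.

48.3%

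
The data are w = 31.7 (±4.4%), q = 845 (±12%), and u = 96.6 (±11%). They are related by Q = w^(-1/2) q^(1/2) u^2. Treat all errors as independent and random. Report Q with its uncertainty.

48200 ± 11000

For a monomial Q ∝ w^(-1/2), q^(1/2), u^2, fractional errors add in quadrature:
  (−½·δw/w)² = (-0.5×0.0440)² = 0.000484;  (½·δq/q)² = (0.5×0.120)² = 0.00360;  (2·δu/u)² = (2×0.110)² = 0.0484
δQ/Q = √(0.0525) = 0.229
Q = 48200, so δQ = 0.229 × 48200 = 11000.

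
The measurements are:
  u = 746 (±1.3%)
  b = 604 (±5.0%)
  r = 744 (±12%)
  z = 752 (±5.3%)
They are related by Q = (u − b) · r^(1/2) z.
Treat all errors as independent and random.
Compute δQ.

6.91e+05

Let w = u − b = 142. δw = √(δu² + δb²) = √(94.1 + 912) = 31.7, so δw/w = 0.223.
Q is then a monomial in w, r, z:
δQ/Q = √((δw/w)² + (½·δr/r)² + (1·δz/z)²) = √(0.0499 + 0.00360 + 0.00281) = 0.237
Q = 2.91e+06, so δQ = 0.237 × 2.91e+06 = 6.91e+05.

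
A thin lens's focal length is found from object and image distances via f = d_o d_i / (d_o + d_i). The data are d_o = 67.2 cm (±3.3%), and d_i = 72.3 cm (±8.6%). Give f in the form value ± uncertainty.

∂f/∂d_o = (d_i/(d_o+d_i))² = 0.269;  ∂f/∂d_i = (d_o/(d_o+d_i))² = 0.232
δf = √((∂f/∂d_o · δd_o)² + (∂f/∂d_i · δd_i)²) = √(0.355 + 2.08) = 1.56 cm
f = 34.8 cm.

34.8 ± 1.56 cm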